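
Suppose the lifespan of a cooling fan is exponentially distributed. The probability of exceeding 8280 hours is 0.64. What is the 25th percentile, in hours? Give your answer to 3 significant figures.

5340

e^(−λ·8280) = 0.64 ⇒ λ = −ln(0.64)/8280 = 0.0000538994.
25th percentile: 1 − e^(−λt) = 0.25, t = −ln(0.75)/λ = 5337.39 hours.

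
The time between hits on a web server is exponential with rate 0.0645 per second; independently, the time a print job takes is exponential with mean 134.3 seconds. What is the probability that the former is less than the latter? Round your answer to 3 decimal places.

0.897

λ_1 = 0.0645, λ_2 = 1/134.3 = 0.00744602.
For independent exponentials, P(the former < the latter) = λ_1/(λ_1+λ_2) = 0.0645/0.071946 ≈ 0.897.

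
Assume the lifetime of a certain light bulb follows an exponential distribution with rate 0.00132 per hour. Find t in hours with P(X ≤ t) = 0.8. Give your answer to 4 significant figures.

Set 1 − e^(−λt) = 0.8, so t = −ln(0.2)/λ = 1.6094/0.00132 ≈ 1219.27 hours.

1219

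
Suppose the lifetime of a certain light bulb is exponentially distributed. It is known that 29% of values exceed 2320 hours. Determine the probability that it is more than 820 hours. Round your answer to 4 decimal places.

0.6456

e^(−λ·2320) = 0.29 ⇒ λ = −ln(0.29)/2320 = 0.000533567.
P(X > 820) = e^(−0.000533567·820) = e^(−0.43752) ≈ 0.6456.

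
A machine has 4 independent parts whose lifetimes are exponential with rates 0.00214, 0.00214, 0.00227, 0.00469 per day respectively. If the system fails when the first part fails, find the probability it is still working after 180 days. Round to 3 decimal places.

The time to first failure is exponential with rate Σλ = 0.00214 + 0.00214 + 0.00227 + 0.00469 = 0.01124.
P(min > 180) = e^(−0.01124·180) = e^(−2.0232) ≈ 0.132.

0.132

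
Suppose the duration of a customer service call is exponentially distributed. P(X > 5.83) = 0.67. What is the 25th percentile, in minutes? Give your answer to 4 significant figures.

e^(−λ·5.83) = 0.67 ⇒ λ = −ln(0.67)/5.83 = 0.0686926.
25th percentile: 1 − e^(−λt) = 0.25, t = −ln(0.75)/λ = 4.18797 minutes.

4.188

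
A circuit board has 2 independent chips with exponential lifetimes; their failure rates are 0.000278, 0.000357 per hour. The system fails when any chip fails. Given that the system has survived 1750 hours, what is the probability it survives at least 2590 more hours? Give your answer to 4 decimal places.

Time to first failure ~ Exp(Σλ) with Σλ = 0.000635.
By memorylessness, P(T > 1750+2590 | T > 1750) = P(T > 2590) = e^(−0.000635·2590) ≈ 0.1931.

0.1931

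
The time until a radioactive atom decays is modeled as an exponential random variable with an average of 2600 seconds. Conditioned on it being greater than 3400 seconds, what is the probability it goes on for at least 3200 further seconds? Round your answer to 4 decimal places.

0.2921

The rate is λ = 1/2600 = 0.000384615 per second.
By the memoryless property, P(X > 3400+3200 | X > 3400) = P(X > 3200).
P(X > 3200) = e^(−1.2308) ≈ 0.2921.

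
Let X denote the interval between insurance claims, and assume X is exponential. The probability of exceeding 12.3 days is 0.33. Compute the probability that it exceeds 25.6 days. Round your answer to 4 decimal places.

0.0995

e^(−λ·12.3) = 0.33 ⇒ λ = −ln(0.33)/12.3 = 0.0901352.
P(X > 25.6) = e^(−0.0901352·25.6) = e^(−2.3075) ≈ 0.0995.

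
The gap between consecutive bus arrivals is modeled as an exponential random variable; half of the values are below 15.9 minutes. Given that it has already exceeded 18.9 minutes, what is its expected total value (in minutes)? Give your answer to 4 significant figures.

41.84

For an exponential, median = ln(2)/λ, so λ = ln 2 / 15.9 = 0.0435942 per minute.
By memorylessness, E[X | X > 18.9] = 18.9 + 1/λ = 18.9 + 22.9389 = 41.8389 minutes.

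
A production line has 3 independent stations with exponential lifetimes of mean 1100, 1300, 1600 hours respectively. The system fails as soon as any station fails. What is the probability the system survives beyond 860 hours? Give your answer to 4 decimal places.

0.1380

The first failure time is exponential with rate Σλ_i = 1/1100 + 1/1300 + 1/1600 = 0.00230332 per hour.
P(min > 860) = e^(−0.00230332·860) = e^(−1.9809) ≈ 0.1380.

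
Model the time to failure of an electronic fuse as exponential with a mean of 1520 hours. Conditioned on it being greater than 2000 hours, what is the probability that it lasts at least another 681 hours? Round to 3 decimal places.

The rate is λ = 1/1520 = 0.000657895 per hour.
The exponential is memoryless, so the remaining time is again Exp(λ): the condition X > 2000 is irrelevant.
P(X > 681) = e^(−0.44803) ≈ 0.639.

0.639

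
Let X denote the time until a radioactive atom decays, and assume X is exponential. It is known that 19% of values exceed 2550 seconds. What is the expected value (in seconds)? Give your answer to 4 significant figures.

e^(−λ·2550) = 0.19 ⇒ λ = −ln(0.19)/2550 = 0.000651267.
Mean = 1/λ = 1535.47 seconds.

1535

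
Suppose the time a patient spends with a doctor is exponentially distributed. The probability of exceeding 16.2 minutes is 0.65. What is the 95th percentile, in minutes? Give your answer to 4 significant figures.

112.7

e^(−λ·16.2) = 0.65 ⇒ λ = −ln(0.65)/16.2 = 0.0265915.
95th percentile: 1 − e^(−λt) = 0.95, t = −ln(0.05)/λ = 112.657 minutes.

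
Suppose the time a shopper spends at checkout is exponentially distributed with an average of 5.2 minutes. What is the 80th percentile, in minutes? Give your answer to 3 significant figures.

8.37

The rate is λ = 1/5.2 = 0.192308 per minute.
Set 1 − e^(−λt) = 0.8, so t = −ln(0.2)/λ = 1.6094/0.192308 ≈ 8.36908 minutes.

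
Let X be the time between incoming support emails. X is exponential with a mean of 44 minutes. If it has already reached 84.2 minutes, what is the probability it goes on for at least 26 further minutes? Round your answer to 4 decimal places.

0.5538

The rate is λ = 1/44 = 0.0227273 per minute.
By the memoryless property, P(X > 84.2+26 | X > 84.2) = P(X > 26).
P(X > 26) = e^(−0.59091) ≈ 0.5538.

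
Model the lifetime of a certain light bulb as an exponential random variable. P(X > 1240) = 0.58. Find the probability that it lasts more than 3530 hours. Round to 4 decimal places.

0.2121

e^(−λ·1240) = 0.58 ⇒ λ = −ln(0.58)/1240 = 0.000439296.
P(X > 3530) = e^(−0.000439296·3530) = e^(−1.5507) ≈ 0.2121.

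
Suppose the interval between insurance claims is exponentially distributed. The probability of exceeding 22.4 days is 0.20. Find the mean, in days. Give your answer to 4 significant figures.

e^(−λ·22.4) = 0.20 ⇒ λ = −ln(0.20)/22.4 = 0.0718499.
Mean = 1/λ = 13.9179 days.

13.92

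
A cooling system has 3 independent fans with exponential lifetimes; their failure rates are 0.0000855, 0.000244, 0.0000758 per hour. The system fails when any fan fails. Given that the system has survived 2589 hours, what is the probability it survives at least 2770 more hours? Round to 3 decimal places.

Time to first failure ~ Exp(Σλ) with Σλ = 0.0004053.
By memorylessness, P(T > 2589+2770 | T > 2589) = P(T > 2770) = e^(−0.0004053·2770) ≈ 0.325.

0.325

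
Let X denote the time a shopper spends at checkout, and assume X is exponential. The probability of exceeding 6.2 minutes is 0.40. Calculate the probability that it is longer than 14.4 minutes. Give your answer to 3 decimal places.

e^(−λ·6.2) = 0.40 ⇒ λ = −ln(0.40)/6.2 = 0.147789.
P(X > 14.4) = e^(−0.147789·14.4) = e^(−2.1282) ≈ 0.119.

0.119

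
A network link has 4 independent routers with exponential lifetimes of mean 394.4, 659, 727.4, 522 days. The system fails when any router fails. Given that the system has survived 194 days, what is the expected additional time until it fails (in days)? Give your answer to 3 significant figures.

First-failure rate Σλ = 1/394.4 + 1/659 + 1/727.4 + 1/522 = 0.00734342.
By memorylessness the expected residual is 1/Σλ = 136.176 days, regardless of the 194 already elapsed.

136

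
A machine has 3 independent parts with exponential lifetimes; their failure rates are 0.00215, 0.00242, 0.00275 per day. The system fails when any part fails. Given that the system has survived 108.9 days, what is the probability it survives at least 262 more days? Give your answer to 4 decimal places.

0.1469

Time to first failure ~ Exp(Σλ) with Σλ = 0.00732.
By memorylessness, P(T > 108.9+262 | T > 108.9) = P(T > 262) = e^(−0.00732·262) ≈ 0.1469.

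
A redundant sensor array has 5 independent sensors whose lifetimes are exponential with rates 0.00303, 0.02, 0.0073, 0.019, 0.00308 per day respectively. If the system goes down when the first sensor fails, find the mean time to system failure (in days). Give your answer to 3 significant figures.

19.1

The time to first failure is exponential with rate Σλ = 0.00303 + 0.02 + 0.0073 + 0.019 + 0.00308 = 0.05241.
E[min] = 1/Σλ = 1/0.05241 = 19.0803 days.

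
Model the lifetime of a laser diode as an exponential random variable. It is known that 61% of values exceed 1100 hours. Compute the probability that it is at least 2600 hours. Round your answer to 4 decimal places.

e^(−λ·1100) = 0.61 ⇒ λ = −ln(0.61)/1100 = 0.00044936.
P(X > 2600) = e^(−0.00044936·2600) = e^(−1.1683) ≈ 0.3109.

0.3109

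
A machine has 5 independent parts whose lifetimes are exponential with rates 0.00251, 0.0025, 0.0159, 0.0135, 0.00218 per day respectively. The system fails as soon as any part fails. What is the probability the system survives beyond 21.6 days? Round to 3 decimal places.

0.454

The time to first failure is exponential with rate Σλ = 0.00251 + 0.0025 + 0.0159 + 0.0135 + 0.00218 = 0.03659.
P(min > 21.6) = e^(−0.03659·21.6) = e^(−0.79034) ≈ 0.454.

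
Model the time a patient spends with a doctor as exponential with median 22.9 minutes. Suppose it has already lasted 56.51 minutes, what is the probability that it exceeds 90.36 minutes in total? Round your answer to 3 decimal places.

0.359

For an exponential, median = ln(2)/λ, so λ = ln 2 / 22.9 = 0.0302684 per minute.
The exponential is memoryless, so the remaining time is again Exp(λ): the condition X > 56.51 is irrelevant.
P(X > 33.85) = e^(−1.0246) ≈ 0.359.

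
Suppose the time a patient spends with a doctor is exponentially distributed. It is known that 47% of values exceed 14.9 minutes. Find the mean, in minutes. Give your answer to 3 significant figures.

e^(−λ·14.9) = 0.47 ⇒ λ = −ln(0.47)/14.9 = 0.0506727.
Mean = 1/λ = 19.7345 minutes.

19.7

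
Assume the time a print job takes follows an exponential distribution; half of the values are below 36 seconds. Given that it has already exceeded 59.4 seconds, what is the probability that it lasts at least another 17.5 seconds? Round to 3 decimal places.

For an exponential, median = ln(2)/λ, so λ = ln 2 / 36 = 0.0192541 per second.
P(X > s+t | X > s) = e^(−λ(s+t))/e^(−λs) = e^(−λt), independent of s = 59.4.
P(X > 17.5) = e^(−0.33695) ≈ 0.714.

0.714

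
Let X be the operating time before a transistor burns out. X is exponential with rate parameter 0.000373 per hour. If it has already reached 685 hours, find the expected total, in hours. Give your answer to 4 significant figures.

By memorylessness, E[X | X > 685] = 685 + 1/λ = 685 + 2680.97 = 3365.97 hours.

3366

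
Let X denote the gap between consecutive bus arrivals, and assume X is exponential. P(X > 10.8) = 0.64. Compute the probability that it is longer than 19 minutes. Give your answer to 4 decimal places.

0.4561

e^(−λ·10.8) = 0.64 ⇒ λ = −ln(0.64)/10.8 = 0.0413229.
P(X > 19) = e^(−0.0413229·19) = e^(−0.78513) ≈ 0.4561.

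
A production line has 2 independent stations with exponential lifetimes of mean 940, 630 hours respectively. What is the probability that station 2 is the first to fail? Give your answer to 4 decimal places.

0.5987

Rates: λ_i = 1/mean_i → 0.00106383, 0.0015873; Σλ = 0.00265113.
P(station 2 first) = λ_2/Σλ = 0.0015873/0.00265113 ≈ 0.5987.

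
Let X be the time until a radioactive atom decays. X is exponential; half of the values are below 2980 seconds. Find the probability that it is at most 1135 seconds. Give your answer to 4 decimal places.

0.2320

For an exponential, median = ln(2)/λ, so λ = ln 2 / 2980 = 0.0002326 per second.
P(X ≤ 1135) = 1 − e^(−λ·1135) = 1 − e^(−0.264) ≈ 0.2320.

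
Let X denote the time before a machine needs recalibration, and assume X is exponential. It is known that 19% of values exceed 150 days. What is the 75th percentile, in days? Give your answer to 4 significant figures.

125.2

e^(−λ·150) = 0.19 ⇒ λ = −ln(0.19)/150 = 0.0110715.
75th percentile: 1 − e^(−λt) = 0.75, t = −ln(0.25)/λ = 125.212 days.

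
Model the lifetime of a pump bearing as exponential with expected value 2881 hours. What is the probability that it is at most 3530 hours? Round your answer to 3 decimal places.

0.706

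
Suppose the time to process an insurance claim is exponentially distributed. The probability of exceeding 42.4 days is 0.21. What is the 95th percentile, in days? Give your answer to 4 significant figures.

e^(−λ·42.4) = 0.21 ⇒ λ = −ln(0.21)/42.4 = 0.0368077.
95th percentile: 1 − e^(−λt) = 0.95, t = −ln(0.05)/λ = 81.3887 days.

81.39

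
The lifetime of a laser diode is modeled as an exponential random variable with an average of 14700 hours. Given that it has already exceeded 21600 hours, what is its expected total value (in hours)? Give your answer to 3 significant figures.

36300

The rate is λ = 1/14700 = 0.0000680272 per hour.
By memorylessness, E[X | X > 21600] = 21600 + 1/λ = 21600 + 14700 = 36300 hours.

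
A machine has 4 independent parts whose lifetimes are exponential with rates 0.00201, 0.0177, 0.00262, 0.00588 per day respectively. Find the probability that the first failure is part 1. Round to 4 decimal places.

0.0713

The time to first failure is exponential with rate Σλ = 0.00201 + 0.0177 + 0.00262 + 0.00588 = 0.02821.
P(part 1 first) = λ_1/Σλ = 0.00201/0.02821 ≈ 0.0713.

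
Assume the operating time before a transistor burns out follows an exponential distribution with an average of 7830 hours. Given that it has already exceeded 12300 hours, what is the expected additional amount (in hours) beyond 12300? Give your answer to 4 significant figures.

The rate is λ = 1/7830 = 0.000127714 per hour.
By memorylessness, the remaining amount past any threshold is again Exp(λ) with mean 1/λ = 7830 hours.

7830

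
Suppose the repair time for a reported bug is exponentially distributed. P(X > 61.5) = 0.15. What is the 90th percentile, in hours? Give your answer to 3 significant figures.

74.6

e^(−λ·61.5) = 0.15 ⇒ λ = −ln(0.15)/61.5 = 0.0308475.
90th percentile: 1 − e^(−λt) = 0.9, t = −ln(0.1)/λ = 74.6442 hours.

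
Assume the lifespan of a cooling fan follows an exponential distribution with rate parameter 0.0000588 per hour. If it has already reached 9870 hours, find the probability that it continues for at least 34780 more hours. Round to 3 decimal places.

The exponential is memoryless, so the remaining time is again Exp(λ): the condition X > 9870 is irrelevant.
P(X > 34780) = e^(−2.0451) ≈ 0.129.

0.129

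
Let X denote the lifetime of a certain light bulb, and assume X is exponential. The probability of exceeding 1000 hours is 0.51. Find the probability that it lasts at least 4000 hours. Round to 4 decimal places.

0.0677

e^(−λ·1000) = 0.51 ⇒ λ = −ln(0.51)/1000 = 0.000673345.
P(X > 4000) = e^(−0.000673345·4000) = e^(−2.6934) ≈ 0.0677.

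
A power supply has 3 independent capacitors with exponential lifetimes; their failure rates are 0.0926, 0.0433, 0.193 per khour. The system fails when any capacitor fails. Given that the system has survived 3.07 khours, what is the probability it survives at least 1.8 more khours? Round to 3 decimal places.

0.553

Time to first failure ~ Exp(Σλ) with Σλ = 0.3289.
By memorylessness, P(T > 3.07+1.8 | T > 3.07) = P(T > 1.8) = e^(−0.3289·1.8) ≈ 0.553.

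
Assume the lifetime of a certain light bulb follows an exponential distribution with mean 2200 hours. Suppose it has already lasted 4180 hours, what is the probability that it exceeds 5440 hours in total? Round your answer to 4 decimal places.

The rate is λ = 1/2200 = 0.000454545 per hour.
The exponential is memoryless, so the remaining time is again Exp(λ): the condition X > 4180 is irrelevant.
P(X > 1260) = e^(−0.57273) ≈ 0.5640.

0.5640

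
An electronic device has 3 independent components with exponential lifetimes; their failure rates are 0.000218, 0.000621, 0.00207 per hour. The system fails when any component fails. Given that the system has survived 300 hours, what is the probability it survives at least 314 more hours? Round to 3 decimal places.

Time to first failure ~ Exp(Σλ) with Σλ = 0.002909.
By memorylessness, P(T > 300+314 | T > 300) = P(T > 314) = e^(−0.002909·314) ≈ 0.401.

0.401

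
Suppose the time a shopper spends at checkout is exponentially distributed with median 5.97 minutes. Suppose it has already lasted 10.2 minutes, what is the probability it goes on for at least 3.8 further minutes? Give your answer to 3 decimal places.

0.643

For an exponential, median = ln(2)/λ, so λ = ln 2 / 5.97 = 0.116105 per minute.
P(X > s+t | X > s) = e^(−λ(s+t))/e^(−λs) = e^(−λt), independent of s = 10.2.
P(X > 3.8) = e^(−0.4412) ≈ 0.643.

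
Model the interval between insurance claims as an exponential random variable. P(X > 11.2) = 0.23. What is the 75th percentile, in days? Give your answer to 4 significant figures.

e^(−λ·11.2) = 0.23 ⇒ λ = −ln(0.23)/11.2 = 0.131221.
75th percentile: 1 − e^(−λt) = 0.75, t = −ln(0.25)/λ = 10.5646 days.

10.56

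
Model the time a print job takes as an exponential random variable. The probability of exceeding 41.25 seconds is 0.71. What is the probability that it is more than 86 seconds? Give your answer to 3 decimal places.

0.490

e^(−λ·41.25) = 0.71 ⇒ λ = −ln(0.71)/41.25 = 0.0083028.
P(X > 86) = e^(−0.0083028·86) = e^(−0.71404) ≈ 0.490.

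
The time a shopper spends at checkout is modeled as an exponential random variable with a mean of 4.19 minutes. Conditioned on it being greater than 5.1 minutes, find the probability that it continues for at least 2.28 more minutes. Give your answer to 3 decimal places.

The rate is λ = 1/4.19 = 0.238663 per minute.
By the memoryless property, P(X > 5.1+2.28 | X > 5.1) = P(X > 2.28).
P(X > 2.28) = e^(−0.54415) ≈ 0.580.

0.580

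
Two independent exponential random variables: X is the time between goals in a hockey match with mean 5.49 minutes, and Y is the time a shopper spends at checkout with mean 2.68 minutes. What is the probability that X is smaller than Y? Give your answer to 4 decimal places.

0.3280

λ_1 = 1/5.49 = 0.182149, λ_2 = 1/2.68 = 0.373134.
For independent exponentials, P(X < Y) = λ_1/(λ_1+λ_2) = 0.182149/0.555284 ≈ 0.3280.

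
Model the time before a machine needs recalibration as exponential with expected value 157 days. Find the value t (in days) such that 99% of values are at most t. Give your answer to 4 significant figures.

723.0

The rate is λ = 1/157 = 0.00636943 per day.
Set 1 − e^(−λt) = 0.99, so t = −ln(0.01)/λ = 4.6052/0.00636943 ≈ 723.012 days.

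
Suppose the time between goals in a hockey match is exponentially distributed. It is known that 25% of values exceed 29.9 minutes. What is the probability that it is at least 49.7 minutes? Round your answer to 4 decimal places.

0.0998

e^(−λ·29.9) = 0.25 ⇒ λ = −ln(0.25)/29.9 = 0.0463644.
P(X > 49.7) = e^(−0.0463644·49.7) = e^(−2.3043) ≈ 0.0998.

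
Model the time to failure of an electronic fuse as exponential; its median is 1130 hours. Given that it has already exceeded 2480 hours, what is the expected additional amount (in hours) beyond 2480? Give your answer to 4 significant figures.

1630

For an exponential, median = ln(2)/λ, so λ = ln 2 / 1130 = 0.000613405 per hour.
By memorylessness, the remaining amount past any threshold is again Exp(λ) with mean 1/λ = 1630.25 hours.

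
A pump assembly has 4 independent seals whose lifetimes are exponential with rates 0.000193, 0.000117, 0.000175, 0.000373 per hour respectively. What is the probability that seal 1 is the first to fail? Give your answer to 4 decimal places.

The time to first failure is exponential with rate Σλ = 0.000193 + 0.000117 + 0.000175 + 0.000373 = 0.000858.
P(seal 1 first) = λ_1/Σλ = 0.000193/0.000858 ≈ 0.2249.

0.2249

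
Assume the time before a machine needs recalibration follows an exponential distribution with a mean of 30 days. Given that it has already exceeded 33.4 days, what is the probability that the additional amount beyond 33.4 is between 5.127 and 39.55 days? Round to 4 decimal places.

0.5753

The rate is λ = 1/30 = 0.0333333 per day.
Memoryless: the residual past 33.4 is again Exp(λ).
P(5.127 < residual < 39.55) = e^(−λ·5.127) − e^(−λ·39.55) = 0.84291 − 0.26758 ≈ 0.5753.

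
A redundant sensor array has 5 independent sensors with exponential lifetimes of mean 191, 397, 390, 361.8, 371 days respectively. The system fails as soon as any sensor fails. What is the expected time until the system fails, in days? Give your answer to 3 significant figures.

The first failure time is exponential with rate Σλ_i = 1/191 + 1/397 + 1/390 + 1/361.8 + 1/371 = 0.015778 per day.
E[min] = 1/Σλ = 1/0.015778 = 63.3795 days.

63.4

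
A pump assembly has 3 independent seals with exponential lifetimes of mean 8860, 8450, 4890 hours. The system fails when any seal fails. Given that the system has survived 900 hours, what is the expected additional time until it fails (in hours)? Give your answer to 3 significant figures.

2300

First-failure rate Σλ = 1/8860 + 1/8450 + 1/4890 = 0.000435709.
By memorylessness the expected residual is 1/Σλ = 2295.11 hours, regardless of the 900 already elapsed.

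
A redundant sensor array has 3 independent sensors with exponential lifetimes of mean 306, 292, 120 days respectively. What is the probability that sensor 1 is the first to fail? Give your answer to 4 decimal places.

Rates: λ_i = 1/mean_i → 0.00326797, 0.00342466, 0.00833333; Σλ = 0.015026.
P(sensor 1 first) = λ_1/Σλ = 0.00326797/0.015026 ≈ 0.2175.

0.2175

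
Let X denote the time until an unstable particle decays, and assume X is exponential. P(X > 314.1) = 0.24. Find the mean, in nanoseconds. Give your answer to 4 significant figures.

e^(−λ·314.1) = 0.24 ⇒ λ = −ln(0.24)/314.1 = 0.00454351.
Mean = 1/λ = 220.094 nanoseconds.

220.1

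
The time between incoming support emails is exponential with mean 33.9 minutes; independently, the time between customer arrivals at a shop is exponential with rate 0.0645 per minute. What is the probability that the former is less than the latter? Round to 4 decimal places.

0.3138

λ_1 = 1/33.9 = 0.0294985, λ_2 = 0.0645.
For independent exponentials, P(the former < the latter) = λ_1/(λ_1+λ_2) = 0.0294985/0.0939985 ≈ 0.3138.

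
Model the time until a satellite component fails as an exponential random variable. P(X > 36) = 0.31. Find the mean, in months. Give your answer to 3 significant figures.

e^(−λ·36) = 0.31 ⇒ λ = −ln(0.31)/36 = 0.0325329.
Mean = 1/λ = 30.7382 months.

30.7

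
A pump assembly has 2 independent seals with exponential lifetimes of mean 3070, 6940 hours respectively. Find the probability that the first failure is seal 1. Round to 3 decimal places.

0.693

Rates: λ_i = 1/mean_i → 0.000325733, 0.000144092; Σλ = 0.000469825.
P(seal 1 first) = λ_1/Σλ = 0.000325733/0.000469825 ≈ 0.693.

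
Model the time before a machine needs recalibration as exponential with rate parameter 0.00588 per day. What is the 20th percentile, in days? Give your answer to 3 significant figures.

Set 1 − e^(−λt) = 0.2, so t = −ln(0.8)/λ = 0.22314/0.00588 ≈ 37.9496 days.

37.9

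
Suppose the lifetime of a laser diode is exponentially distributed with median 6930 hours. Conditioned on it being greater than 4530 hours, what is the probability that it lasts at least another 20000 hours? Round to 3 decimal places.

For an exponential, median = ln(2)/λ, so λ = ln 2 / 6930 = 0.000100021 per hour.
P(X > s+t | X > s) = e^(−λ(s+t))/e^(−λs) = e^(−λt), independent of s = 4530.
P(X > 20000) = e^(−2.0004) ≈ 0.135.

0.135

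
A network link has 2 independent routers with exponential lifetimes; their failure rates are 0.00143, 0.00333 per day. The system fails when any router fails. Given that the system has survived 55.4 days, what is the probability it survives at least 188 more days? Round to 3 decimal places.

0.409

Time to first failure ~ Exp(Σλ) with Σλ = 0.00476.
By memorylessness, P(T > 55.4+188 | T > 55.4) = P(T > 188) = e^(−0.00476·188) ≈ 0.409.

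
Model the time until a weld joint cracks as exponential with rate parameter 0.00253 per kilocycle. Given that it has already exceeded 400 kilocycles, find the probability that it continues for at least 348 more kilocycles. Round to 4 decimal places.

By the memoryless property, P(X > 400+348 | X > 400) = P(X > 348).
P(X > 348) = e^(−0.88044) ≈ 0.4146.

0.4146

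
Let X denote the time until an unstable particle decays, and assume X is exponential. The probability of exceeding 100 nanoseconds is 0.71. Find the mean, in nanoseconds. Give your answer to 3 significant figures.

e^(−λ·100) = 0.71 ⇒ λ = −ln(0.71)/100 = 0.0034249.
Mean = 1/λ = 291.979 nanoseconds.

292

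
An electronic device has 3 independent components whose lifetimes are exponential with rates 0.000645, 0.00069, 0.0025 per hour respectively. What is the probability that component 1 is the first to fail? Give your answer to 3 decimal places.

The time to first failure is exponential with rate Σλ = 0.000645 + 0.00069 + 0.0025 = 0.003835.
P(component 1 first) = λ_1/Σλ = 0.000645/0.003835 ≈ 0.168.

0.168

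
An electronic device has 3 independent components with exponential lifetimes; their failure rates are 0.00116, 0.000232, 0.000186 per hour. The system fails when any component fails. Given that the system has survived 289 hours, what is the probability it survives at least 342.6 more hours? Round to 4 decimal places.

0.5824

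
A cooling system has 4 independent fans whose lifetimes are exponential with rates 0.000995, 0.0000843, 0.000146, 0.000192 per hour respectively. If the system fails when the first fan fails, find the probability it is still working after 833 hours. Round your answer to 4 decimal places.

The time to first failure is exponential with rate Σλ = 0.000995 + 0.0000843 + 0.000146 + 0.000192 = 0.0014173.
P(min > 833) = e^(−0.0014173·833) = e^(−1.1806) ≈ 0.3071.

0.3071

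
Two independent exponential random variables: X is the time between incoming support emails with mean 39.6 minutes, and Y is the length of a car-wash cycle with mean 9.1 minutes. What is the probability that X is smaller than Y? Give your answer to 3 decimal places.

λ_1 = 1/39.6 = 0.0252525, λ_2 = 1/9.1 = 0.10989.
For independent exponentials, P(X < Y) = λ_1/(λ_1+λ_2) = 0.0252525/0.135143 ≈ 0.187.

0.187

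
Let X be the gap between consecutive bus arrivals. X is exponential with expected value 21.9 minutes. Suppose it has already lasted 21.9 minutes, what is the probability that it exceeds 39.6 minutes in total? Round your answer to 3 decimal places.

The rate is λ = 1/21.9 = 0.0456621 per minute.
P(X > s+t | X > s) = e^(−λ(s+t))/e^(−λs) = e^(−λt), independent of s = 21.9.
P(X > 17.7) = e^(−0.80822) ≈ 0.446.

0.446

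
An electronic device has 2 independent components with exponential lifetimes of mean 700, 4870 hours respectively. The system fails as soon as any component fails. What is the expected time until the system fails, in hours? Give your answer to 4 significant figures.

The first failure time is exponential with rate Σλ_i = 1/700 + 1/4870 = 0.00163391 per hour.
E[min] = 1/Σλ = 1/0.00163391 = 612.029 hours.

612.0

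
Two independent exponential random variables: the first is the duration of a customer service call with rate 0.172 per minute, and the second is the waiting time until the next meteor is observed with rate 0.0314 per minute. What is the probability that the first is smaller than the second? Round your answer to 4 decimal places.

λ_1 = 0.172, λ_2 = 0.0314.
For independent exponentials, P(the first < the second) = λ_1/(λ_1+λ_2) = 0.172/0.2034 ≈ 0.8456.

0.8456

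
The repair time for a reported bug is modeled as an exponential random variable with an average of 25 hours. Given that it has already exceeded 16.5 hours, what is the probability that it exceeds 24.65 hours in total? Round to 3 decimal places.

The rate is λ = 1/25 = 0.04 per hour.
By the memoryless property, P(X > 16.5+8.15 | X > 16.5) = P(X > 8.15).
P(X > 8.15) = e^(−0.326) ≈ 0.722.

0.722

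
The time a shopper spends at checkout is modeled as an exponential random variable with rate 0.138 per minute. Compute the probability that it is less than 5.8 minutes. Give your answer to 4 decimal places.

P(X ≤ 5.8) = 1 − e^(−λ·5.8) = 1 − e^(−0.8004) ≈ 0.5509.

0.5509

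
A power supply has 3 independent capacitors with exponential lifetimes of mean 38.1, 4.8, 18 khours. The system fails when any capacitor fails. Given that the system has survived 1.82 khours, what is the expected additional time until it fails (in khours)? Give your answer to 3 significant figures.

3.45

First-failure rate Σλ = 1/38.1 + 1/4.8 + 1/18 = 0.290136.
By memorylessness the expected residual is 1/Σλ = 3.44666 khours, regardless of the 1.82 already elapsed.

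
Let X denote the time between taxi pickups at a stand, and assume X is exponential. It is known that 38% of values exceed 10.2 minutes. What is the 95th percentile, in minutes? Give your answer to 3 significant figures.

e^(−λ·10.2) = 0.38 ⇒ λ = −ln(0.38)/10.2 = 0.0948612.
95th percentile: 1 − e^(−λt) = 0.95, t = −ln(0.05)/λ = 31.5802 minutes.

31.6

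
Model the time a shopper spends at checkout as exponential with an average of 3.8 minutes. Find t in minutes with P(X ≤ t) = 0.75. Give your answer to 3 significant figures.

The rate is λ = 1/3.8 = 0.263158 per minute.
Set 1 − e^(−λt) = 0.75, so t = −ln(0.25)/λ = 1.3863/0.263158 ≈ 5.26792 minutes.

5.27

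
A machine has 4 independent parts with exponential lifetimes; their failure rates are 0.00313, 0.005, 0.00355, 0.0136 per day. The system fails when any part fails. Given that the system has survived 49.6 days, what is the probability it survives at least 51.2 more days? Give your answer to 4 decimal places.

0.2741

Time to first failure ~ Exp(Σλ) with Σλ = 0.02528.
By memorylessness, P(T > 49.6+51.2 | T > 49.6) = P(T > 51.2) = e^(−0.02528·51.2) ≈ 0.2741.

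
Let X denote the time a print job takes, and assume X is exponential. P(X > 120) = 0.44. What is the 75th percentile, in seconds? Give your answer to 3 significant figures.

203

e^(−λ·120) = 0.44 ⇒ λ = −ln(0.44)/120 = 0.0068415.
75th percentile: 1 − e^(−λt) = 0.75, t = −ln(0.25)/λ = 202.63 seconds.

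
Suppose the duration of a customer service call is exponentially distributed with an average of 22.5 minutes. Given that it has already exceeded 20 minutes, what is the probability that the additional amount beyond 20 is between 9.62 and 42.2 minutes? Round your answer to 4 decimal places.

The rate is λ = 1/22.5 = 0.0444444 per minute.
Memoryless: the residual past 20 is again Exp(λ).
P(9.62 < residual < 42.2) = e^(−λ·9.62) − e^(−λ·42.2) = 0.65210 − 0.15327 ≈ 0.4988.

0.4988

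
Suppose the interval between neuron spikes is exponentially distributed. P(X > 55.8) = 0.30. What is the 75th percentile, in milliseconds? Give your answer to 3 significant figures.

e^(−λ·55.8) = 0.30 ⇒ λ = −ln(0.30)/55.8 = 0.0215766.
75th percentile: 1 − e^(−λt) = 0.75, t = −ln(0.25)/λ = 64.25 milliseconds.

64.2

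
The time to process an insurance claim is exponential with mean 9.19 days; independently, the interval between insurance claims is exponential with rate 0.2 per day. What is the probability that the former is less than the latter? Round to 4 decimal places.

λ_1 = 1/9.19 = 0.108814, λ_2 = 0.2.
For independent exponentials, P(the former < the latter) = λ_1/(λ_1+λ_2) = 0.108814/0.308814 ≈ 0.3524.

0.3524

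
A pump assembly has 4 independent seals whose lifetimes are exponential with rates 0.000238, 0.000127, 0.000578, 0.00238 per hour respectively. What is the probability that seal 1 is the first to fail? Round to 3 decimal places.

The time to first failure is exponential with rate Σλ = 0.000238 + 0.000127 + 0.000578 + 0.00238 = 0.003323.
P(seal 1 first) = λ_1/Σλ = 0.000238/0.003323 ≈ 0.072.

0.072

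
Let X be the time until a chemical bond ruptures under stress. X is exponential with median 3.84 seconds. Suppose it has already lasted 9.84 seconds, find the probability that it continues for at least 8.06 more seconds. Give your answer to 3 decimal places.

0.233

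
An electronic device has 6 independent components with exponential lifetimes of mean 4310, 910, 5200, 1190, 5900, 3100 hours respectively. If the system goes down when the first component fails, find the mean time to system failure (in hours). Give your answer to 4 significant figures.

350.2

The first failure time is exponential with rate Σλ_i = 1/4310 + 1/910 + 1/5200 + 1/1190 + 1/5900 + 1/3100 = 0.00285564 per hour.
E[min] = 1/Σλ = 1/0.00285564 = 350.185 hours.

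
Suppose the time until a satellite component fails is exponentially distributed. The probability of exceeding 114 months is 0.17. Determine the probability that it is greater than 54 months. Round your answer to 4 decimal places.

0.4320

e^(−λ·114) = 0.17 ⇒ λ = −ln(0.17)/114 = 0.0155435.
P(X > 54) = e^(−0.0155435·54) = e^(−0.83935) ≈ 0.4320.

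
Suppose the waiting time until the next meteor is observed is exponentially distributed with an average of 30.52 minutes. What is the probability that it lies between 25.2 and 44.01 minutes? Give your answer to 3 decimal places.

0.201

The rate is λ = 1/30.52 = 0.0327654 per minute.
P(25.2 < X < 44.01) = e^(−λ·25.2) − e^(−λ·44.01) = 0.43793 − 0.23645 ≈ 0.201.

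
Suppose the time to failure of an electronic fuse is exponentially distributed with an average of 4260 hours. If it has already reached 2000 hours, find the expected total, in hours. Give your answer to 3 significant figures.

6260

The rate is λ = 1/4260 = 0.000234742 per hour.
By memorylessness, E[X | X > 2000] = 2000 + 1/λ = 2000 + 4260 = 6260 hours.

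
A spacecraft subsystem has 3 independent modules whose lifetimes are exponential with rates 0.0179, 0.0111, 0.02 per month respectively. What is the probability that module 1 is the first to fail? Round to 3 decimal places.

The time to first failure is exponential with rate Σλ = 0.0179 + 0.0111 + 0.02 = 0.049.
P(module 1 first) = λ_1/Σλ = 0.0179/0.049 ≈ 0.365.

0.365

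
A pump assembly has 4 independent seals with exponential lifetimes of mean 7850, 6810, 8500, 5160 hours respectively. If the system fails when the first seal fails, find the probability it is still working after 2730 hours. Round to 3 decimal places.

The first failure time is exponential with rate Σλ_i = 1/7850 + 1/6810 + 1/8500 + 1/5160 = 0.000585677 per hour.
P(min > 2730) = e^(−0.000585677·2730) = e^(−1.5989) ≈ 0.202.

0.202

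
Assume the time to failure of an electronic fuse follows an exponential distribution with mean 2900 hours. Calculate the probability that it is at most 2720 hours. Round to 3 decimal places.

0.609

The rate is λ = 1/2900 = 0.000344828 per hour.
P(X ≤ 2720) = 1 − e^(−λ·2720) = 1 − e^(−0.93793) ≈ 0.609.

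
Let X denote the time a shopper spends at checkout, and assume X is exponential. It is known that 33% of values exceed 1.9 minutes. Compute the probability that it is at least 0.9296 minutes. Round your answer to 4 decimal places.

0.5813

e^(−λ·1.9) = 0.33 ⇒ λ = −ln(0.33)/1.9 = 0.583507.
P(X > 0.9296) = e^(−0.583507·0.9296) = e^(−0.54243) ≈ 0.5813.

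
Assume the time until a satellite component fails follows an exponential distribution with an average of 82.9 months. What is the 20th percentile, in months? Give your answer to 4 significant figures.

The rate is λ = 1/82.9 = 0.0120627 per month.
Set 1 − e^(−λt) = 0.2, so t = −ln(0.8)/λ = 0.22314/0.0120627 ≈ 18.4986 months.

18.50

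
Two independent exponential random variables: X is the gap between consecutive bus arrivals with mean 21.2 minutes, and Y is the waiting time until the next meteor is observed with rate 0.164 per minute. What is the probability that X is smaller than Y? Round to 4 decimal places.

0.2234

λ_1 = 1/21.2 = 0.0471698, λ_2 = 0.164.
For independent exponentials, P(X < Y) = λ_1/(λ_1+λ_2) = 0.0471698/0.21117 ≈ 0.2234.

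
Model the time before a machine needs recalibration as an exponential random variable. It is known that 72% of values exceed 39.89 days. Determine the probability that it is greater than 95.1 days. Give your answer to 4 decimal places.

e^(−λ·39.89) = 0.72 ⇒ λ = −ln(0.72)/39.89 = 0.00823525.
P(X > 95.1) = e^(−0.00823525·95.1) = e^(−0.78317) ≈ 0.4570.

0.4570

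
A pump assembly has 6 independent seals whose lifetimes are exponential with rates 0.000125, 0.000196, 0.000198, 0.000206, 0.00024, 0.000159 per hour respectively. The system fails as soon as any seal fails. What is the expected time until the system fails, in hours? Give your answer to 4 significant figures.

The time to first failure is exponential with rate Σλ = 0.000125 + 0.000196 + 0.000198 + 0.000206 + 0.00024 + 0.000159 = 0.001124.
E[min] = 1/Σλ = 1/0.001124 = 889.68 hours.

889.7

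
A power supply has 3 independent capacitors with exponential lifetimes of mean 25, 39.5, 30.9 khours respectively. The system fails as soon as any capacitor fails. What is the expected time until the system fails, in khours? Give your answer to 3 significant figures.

10.2

The first failure time is exponential with rate Σλ_i = 1/25 + 1/39.5 + 1/30.9 = 0.0976789 per khour.
E[min] = 1/Σλ = 1/0.0976789 = 10.2376 khours.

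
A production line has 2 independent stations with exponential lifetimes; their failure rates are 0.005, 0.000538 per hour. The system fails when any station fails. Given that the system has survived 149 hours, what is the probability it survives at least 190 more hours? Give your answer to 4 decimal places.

0.3492

Time to first failure ~ Exp(Σλ) with Σλ = 0.005538.
By memorylessness, P(T > 149+190 | T > 149) = P(T > 190) = e^(−0.005538·190) ≈ 0.3492.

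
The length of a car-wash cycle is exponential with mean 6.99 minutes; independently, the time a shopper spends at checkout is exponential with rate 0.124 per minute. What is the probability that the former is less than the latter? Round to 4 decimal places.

0.5357

λ_1 = 1/6.99 = 0.143062, λ_2 = 0.124.
For independent exponentials, P(the former < the latter) = λ_1/(λ_1+λ_2) = 0.143062/0.267062 ≈ 0.5357.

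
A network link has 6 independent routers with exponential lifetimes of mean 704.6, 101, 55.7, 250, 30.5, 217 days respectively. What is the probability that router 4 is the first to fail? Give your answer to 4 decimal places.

0.0566

Rates: λ_i = 1/mean_i → 0.00141924, 0.00990099, 0.0179533, 0.004, 0.0327869, 0.00460829; Σλ = 0.0706687.
P(router 4 first) = λ_4/Σλ = 0.004/0.0706687 ≈ 0.0566.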